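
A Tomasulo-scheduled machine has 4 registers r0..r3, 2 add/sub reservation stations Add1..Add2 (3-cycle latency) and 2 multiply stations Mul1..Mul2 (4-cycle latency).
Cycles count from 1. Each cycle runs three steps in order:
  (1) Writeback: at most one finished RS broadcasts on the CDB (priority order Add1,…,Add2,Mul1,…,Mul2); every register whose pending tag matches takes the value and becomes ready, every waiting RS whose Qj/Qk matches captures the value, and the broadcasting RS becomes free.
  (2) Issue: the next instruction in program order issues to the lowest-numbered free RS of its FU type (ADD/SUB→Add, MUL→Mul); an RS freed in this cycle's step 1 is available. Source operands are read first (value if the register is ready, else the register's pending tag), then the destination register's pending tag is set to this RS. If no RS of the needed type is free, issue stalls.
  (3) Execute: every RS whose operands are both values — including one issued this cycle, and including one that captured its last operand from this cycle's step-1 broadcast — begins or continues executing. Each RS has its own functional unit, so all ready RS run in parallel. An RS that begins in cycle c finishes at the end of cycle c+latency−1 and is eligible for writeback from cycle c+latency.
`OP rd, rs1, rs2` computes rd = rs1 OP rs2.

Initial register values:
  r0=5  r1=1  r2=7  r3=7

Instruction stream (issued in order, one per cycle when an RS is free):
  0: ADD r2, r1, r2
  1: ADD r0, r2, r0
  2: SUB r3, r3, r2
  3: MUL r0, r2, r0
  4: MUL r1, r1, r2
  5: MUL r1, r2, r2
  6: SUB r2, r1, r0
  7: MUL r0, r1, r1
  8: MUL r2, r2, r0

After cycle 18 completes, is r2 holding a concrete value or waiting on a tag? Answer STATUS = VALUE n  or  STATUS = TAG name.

  c1: issue ADD r2<-Add1  regs: r0:5,r1:1,r2:Add1,r3:7
  c2: issue ADD r0<-Add2  regs: r0:Add2,r1:1,r2:Add1,r3:7
  c3: stall  regs: r0:Add2,r1:1,r2:Add1,r3:7
  c4: CDB Add1=8; issue SUB r3<-Add1  regs: r0:Add2,r1:1,r2:8,r3:Add1
  c5: issue MUL r0<-Mul1  regs: r0:Mul1,r1:1,r2:8,r3:Add1
  c6: issue MUL r1<-Mul2  regs: r0:Mul1,r1:Mul2,r2:8,r3:Add1
  c7: CDB Add1=-1; stall  regs: r0:Mul1,r1:Mul2,r2:8,r3:-1
  c8: CDB Add2=13; stall  regs: r0:Mul1,r1:Mul2,r2:8,r3:-1
  c9: stall  regs: r0:Mul1,r1:Mul2,r2:8,r3:-1
  c10: CDB Mul2=8; issue MUL r1<-Mul2  regs: r0:Mul1,r1:Mul2,r2:8,r3:-1
  c11: issue SUB r2<-Add1  regs: r0:Mul1,r1:Mul2,r2:Add1,r3:-1
  c12: CDB Mul1=104; issue MUL r0<-Mul1  regs: r0:Mul1,r1:Mul2,r2:Add1,r3:-1
  c13: stall  regs: r0:Mul1,r1:Mul2,r2:Add1,r3:-1
  c14: CDB Mul2=64; issue MUL r2<-Mul2  regs: r0:Mul1,r1:64,r2:Mul2,r3:-1
  c15: -  regs: r0:Mul1,r1:64,r2:Mul2,r3:-1
  c16: -  regs: r0:Mul1,r1:64,r2:Mul2,r3:-1
  c17: CDB Add1=-40  regs: r0:Mul1,r1:64,r2:Mul2,r3:-1
  c18: CDB Mul1=4096  regs: r0:4096,r1:64,r2:Mul2,r3:-1

STATUS = TAG Mul2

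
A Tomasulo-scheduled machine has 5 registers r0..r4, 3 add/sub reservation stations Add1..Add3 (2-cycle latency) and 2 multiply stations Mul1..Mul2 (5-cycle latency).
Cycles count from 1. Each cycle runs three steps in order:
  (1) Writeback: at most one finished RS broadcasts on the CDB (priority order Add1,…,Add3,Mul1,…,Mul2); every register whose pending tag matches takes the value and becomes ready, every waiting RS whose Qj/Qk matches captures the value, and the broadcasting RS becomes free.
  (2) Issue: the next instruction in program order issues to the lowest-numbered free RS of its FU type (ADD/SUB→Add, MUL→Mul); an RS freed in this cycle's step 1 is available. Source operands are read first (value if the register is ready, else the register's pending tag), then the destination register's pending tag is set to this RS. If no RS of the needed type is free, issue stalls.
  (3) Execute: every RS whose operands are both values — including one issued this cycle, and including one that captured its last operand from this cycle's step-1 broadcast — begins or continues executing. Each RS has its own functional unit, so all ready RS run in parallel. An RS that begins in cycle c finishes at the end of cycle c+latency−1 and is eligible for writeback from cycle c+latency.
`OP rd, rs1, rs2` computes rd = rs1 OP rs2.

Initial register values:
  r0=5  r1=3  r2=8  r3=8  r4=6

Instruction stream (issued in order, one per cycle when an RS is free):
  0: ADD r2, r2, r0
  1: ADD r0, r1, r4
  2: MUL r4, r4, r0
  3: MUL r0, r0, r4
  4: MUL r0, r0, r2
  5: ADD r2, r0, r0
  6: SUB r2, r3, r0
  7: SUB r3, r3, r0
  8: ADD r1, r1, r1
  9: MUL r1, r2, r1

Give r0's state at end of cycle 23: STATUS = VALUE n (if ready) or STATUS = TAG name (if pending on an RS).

STATUS = VALUE 6318

c1: issue ADD r2<-Add1 | r0:5,r1:3,r2:Add1,r3:8,r4:6
c2: issue ADD r0<-Add2 | r0:Add2,r1:3,r2:Add1,r3:8,r4:6
c3: CDB Add1=13; issue MUL r4<-Mul1 | r0:Add2,r1:3,r2:13,r3:8,r4:Mul1
c4: CDB Add2=9; issue MUL r0<-Mul2 | r0:Mul2,r1:3,r2:13,r3:8,r4:Mul1
c5: stall | r0:Mul2,r1:3,r2:13,r3:8,r4:Mul1
c6: stall | r0:Mul2,r1:3,r2:13,r3:8,r4:Mul1
c7: stall | r0:Mul2,r1:3,r2:13,r3:8,r4:Mul1
c8: stall | r0:Mul2,r1:3,r2:13,r3:8,r4:Mul1
c9: CDB Mul1=54; issue MUL r0<-Mul1 | r0:Mul1,r1:3,r2:13,r3:8,r4:54
c10: issue ADD r2<-Add1 | r0:Mul1,r1:3,r2:Add1,r3:8,r4:54
c11: issue SUB r2<-Add2 | r0:Mul1,r1:3,r2:Add2,r3:8,r4:54
c12: issue SUB r3<-Add3 | r0:Mul1,r1:3,r2:Add2,r3:Add3,r4:54
c13: stall | r0:Mul1,r1:3,r2:Add2,r3:Add3,r4:54
c14: CDB Mul2=486; stall | r0:Mul1,r1:3,r2:Add2,r3:Add3,r4:54
c15: stall | r0:Mul1,r1:3,r2:Add2,r3:Add3,r4:54
c16: stall | r0:Mul1,r1:3,r2:Add2,r3:Add3,r4:54
c17: stall | r0:Mul1,r1:3,r2:Add2,r3:Add3,r4:54
c18: stall | r0:Mul1,r1:3,r2:Add2,r3:Add3,r4:54
c19: CDB Mul1=6318; stall | r0:6318,r1:3,r2:Add2,r3:Add3,r4:54
c20: stall | r0:6318,r1:3,r2:Add2,r3:Add3,r4:54
c21: CDB Add1=12636; issue ADD r1<-Add1 | r0:6318,r1:Add1,r2:Add2,r3:Add3,r4:54
c22: CDB Add2=-6310; issue MUL r1<-Mul1 | r0:6318,r1:Mul1,r2:-6310,r3:Add3,r4:54
c23: CDB Add1=6 | r0:6318,r1:Mul1,r2:-6310,r3:Add3,r4:54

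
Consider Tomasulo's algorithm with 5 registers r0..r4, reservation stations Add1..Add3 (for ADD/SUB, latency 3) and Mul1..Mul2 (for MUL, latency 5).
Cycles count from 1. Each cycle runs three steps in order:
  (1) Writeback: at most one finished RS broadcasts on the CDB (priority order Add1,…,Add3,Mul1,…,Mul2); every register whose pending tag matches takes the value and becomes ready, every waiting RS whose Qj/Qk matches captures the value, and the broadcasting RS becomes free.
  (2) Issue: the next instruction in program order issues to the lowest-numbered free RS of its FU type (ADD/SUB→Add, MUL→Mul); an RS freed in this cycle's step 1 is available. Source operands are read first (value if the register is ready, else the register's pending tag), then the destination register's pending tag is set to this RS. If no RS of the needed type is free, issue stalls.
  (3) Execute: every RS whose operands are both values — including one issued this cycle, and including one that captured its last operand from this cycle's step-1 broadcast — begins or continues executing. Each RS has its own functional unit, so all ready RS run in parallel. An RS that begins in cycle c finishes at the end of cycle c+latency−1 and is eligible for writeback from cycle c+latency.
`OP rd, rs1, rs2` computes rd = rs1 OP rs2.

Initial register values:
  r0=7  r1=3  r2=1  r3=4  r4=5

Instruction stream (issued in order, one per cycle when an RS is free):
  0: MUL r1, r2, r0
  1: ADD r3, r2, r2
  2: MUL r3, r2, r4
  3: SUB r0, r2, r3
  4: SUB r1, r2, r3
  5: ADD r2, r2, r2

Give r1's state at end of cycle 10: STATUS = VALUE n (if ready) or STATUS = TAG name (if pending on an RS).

cycle 1: issue MUL r1<-Mul1 // r0:7,r1:Mul1,r2:1,r3:4,r4:5
cycle 2: issue ADD r3<-Add1 // r0:7,r1:Mul1,r2:1,r3:Add1,r4:5
cycle 3: issue MUL r3<-Mul2 // r0:7,r1:Mul1,r2:1,r3:Mul2,r4:5
cycle 4: issue SUB r0<-Add2 // r0:Add2,r1:Mul1,r2:1,r3:Mul2,r4:5
cycle 5: CDB Add1=2; issue SUB r1<-Add1 // r0:Add2,r1:Add1,r2:1,r3:Mul2,r4:5
cycle 6: CDB Mul1=7; issue ADD r2<-Add3 // r0:Add2,r1:Add1,r2:Add3,r3:Mul2,r4:5
cycle 7: - // r0:Add2,r1:Add1,r2:Add3,r3:Mul2,r4:5
cycle 8: CDB Mul2=5 // r0:Add2,r1:Add1,r2:Add3,r3:5,r4:5
cycle 9: CDB Add3=2 // r0:Add2,r1:Add1,r2:2,r3:5,r4:5
cycle 10: - // r0:Add2,r1:Add1,r2:2,r3:5,r4:5

STATUS = TAG Add1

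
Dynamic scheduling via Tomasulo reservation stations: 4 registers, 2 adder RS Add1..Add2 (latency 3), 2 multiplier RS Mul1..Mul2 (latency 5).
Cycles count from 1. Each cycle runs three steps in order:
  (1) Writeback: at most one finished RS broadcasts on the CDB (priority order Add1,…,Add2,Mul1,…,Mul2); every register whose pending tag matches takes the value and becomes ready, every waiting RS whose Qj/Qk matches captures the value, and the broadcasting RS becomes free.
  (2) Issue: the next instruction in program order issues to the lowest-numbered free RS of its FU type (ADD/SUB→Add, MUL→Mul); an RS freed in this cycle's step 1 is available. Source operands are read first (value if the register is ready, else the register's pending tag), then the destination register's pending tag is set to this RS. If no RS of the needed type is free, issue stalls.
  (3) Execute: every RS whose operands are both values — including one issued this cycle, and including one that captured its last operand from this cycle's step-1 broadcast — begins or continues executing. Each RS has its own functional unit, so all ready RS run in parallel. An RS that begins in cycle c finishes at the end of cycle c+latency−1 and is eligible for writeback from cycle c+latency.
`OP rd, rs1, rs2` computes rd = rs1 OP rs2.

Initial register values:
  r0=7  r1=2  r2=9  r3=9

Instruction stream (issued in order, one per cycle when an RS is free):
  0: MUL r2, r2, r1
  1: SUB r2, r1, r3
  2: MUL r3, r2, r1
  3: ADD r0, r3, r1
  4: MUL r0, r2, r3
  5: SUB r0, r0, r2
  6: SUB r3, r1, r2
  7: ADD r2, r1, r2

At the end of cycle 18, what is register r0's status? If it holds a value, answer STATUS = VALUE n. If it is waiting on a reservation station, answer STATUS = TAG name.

cycle 1: issue MUL r2<-Mul1 // r0:7,r1:2,r2:Mul1,r3:9
cycle 2: issue SUB r2<-Add1 // r0:7,r1:2,r2:Add1,r3:9
cycle 3: issue MUL r3<-Mul2 // r0:7,r1:2,r2:Add1,r3:Mul2
cycle 4: issue ADD r0<-Add2 // r0:Add2,r1:2,r2:Add1,r3:Mul2
cycle 5: CDB Add1=-7; stall // r0:Add2,r1:2,r2:-7,r3:Mul2
cycle 6: CDB Mul1=18; issue MUL r0<-Mul1 // r0:Mul1,r1:2,r2:-7,r3:Mul2
cycle 7: issue SUB r0<-Add1 // r0:Add1,r1:2,r2:-7,r3:Mul2
cycle 8: stall // r0:Add1,r1:2,r2:-7,r3:Mul2
cycle 9: stall // r0:Add1,r1:2,r2:-7,r3:Mul2
cycle 10: CDB Mul2=-14; stall // r0:Add1,r1:2,r2:-7,r3:-14
cycle 11: stall // r0:Add1,r1:2,r2:-7,r3:-14
cycle 12: stall // r0:Add1,r1:2,r2:-7,r3:-14
cycle 13: CDB Add2=-12; issue SUB r3<-Add2 // r0:Add1,r1:2,r2:-7,r3:Add2
cycle 14: stall // r0:Add1,r1:2,r2:-7,r3:Add2
cycle 15: CDB Mul1=98; stall // r0:Add1,r1:2,r2:-7,r3:Add2
cycle 16: CDB Add2=9; issue ADD r2<-Add2 // r0:Add1,r1:2,r2:Add2,r3:9
cycle 17: - // r0:Add1,r1:2,r2:Add2,r3:9
cycle 18: CDB Add1=105 // r0:105,r1:2,r2:Add2,r3:9

STATUS = VALUE 105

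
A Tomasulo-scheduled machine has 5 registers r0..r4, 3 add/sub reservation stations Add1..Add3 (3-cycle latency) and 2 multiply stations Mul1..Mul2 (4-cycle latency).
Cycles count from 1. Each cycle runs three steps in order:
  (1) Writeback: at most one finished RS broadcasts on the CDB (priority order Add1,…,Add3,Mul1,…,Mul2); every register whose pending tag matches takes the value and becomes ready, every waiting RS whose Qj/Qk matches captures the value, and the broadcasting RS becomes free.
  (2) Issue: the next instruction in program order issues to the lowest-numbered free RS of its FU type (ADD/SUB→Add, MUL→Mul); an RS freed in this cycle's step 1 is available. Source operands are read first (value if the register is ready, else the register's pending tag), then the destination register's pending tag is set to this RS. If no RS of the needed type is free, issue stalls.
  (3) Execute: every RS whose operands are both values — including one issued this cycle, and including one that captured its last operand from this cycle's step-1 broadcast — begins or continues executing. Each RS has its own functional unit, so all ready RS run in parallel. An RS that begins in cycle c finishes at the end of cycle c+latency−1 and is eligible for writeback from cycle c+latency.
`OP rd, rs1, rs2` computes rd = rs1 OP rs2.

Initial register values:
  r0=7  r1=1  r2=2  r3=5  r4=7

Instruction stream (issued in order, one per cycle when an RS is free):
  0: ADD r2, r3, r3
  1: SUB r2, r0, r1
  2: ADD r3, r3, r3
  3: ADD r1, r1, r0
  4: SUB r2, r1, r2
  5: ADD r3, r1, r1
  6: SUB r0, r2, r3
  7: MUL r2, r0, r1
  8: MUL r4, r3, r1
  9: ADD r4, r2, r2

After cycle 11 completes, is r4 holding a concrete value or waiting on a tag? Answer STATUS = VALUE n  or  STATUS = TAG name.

c1: issue ADD r2<-Add1 | r0:7,r1:1,r2:Add1,r3:5,r4:7
c2: issue SUB r2<-Add2 | r0:7,r1:1,r2:Add2,r3:5,r4:7
c3: issue ADD r3<-Add3 | r0:7,r1:1,r2:Add2,r3:Add3,r4:7
c4: CDB Add1=10; issue ADD r1<-Add1 | r0:7,r1:Add1,r2:Add2,r3:Add3,r4:7
c5: CDB Add2=6; issue SUB r2<-Add2 | r0:7,r1:Add1,r2:Add2,r3:Add3,r4:7
c6: CDB Add3=10; issue ADD r3<-Add3 | r0:7,r1:Add1,r2:Add2,r3:Add3,r4:7
c7: CDB Add1=8; issue SUB r0<-Add1 | r0:Add1,r1:8,r2:Add2,r3:Add3,r4:7
c8: issue MUL r2<-Mul1 | r0:Add1,r1:8,r2:Mul1,r3:Add3,r4:7
c9: issue MUL r4<-Mul2 | r0:Add1,r1:8,r2:Mul1,r3:Add3,r4:Mul2
c10: CDB Add2=2; issue ADD r4<-Add2 | r0:Add1,r1:8,r2:Mul1,r3:Add3,r4:Add2
c11: CDB Add3=16 | r0:Add1,r1:8,r2:Mul1,r3:16,r4:Add2

STATUS = TAG Add2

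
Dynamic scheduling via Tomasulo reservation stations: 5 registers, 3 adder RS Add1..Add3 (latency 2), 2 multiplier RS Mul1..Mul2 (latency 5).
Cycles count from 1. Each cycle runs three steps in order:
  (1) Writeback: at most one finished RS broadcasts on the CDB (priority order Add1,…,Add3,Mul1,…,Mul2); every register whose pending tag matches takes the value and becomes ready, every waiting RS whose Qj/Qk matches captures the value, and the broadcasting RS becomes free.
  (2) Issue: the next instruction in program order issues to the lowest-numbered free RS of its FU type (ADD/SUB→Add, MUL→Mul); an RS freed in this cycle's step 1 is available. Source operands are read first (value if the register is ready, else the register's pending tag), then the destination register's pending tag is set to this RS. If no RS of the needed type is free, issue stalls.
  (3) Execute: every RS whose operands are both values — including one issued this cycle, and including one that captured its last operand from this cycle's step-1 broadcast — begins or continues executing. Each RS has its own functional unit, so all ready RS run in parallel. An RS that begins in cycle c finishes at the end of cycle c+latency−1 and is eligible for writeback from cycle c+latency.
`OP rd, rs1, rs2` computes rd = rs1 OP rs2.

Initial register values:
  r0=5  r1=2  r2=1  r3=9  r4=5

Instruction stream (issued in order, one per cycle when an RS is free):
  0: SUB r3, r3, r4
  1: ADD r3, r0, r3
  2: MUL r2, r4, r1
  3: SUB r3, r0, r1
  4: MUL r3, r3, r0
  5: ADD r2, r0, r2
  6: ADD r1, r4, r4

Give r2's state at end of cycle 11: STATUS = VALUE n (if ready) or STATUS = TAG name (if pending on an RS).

STATUS = VALUE 15

  c1: issue SUB r3<-Add1  regs: r0:5,r1:2,r2:1,r3:Add1,r4:5
  c2: issue ADD r3<-Add2  regs: r0:5,r1:2,r2:1,r3:Add2,r4:5
  c3: CDB Add1=4; issue MUL r2<-Mul1  regs: r0:5,r1:2,r2:Mul1,r3:Add2,r4:5
  c4: issue SUB r3<-Add1  regs: r0:5,r1:2,r2:Mul1,r3:Add1,r4:5
  c5: CDB Add2=9; issue MUL r3<-Mul2  regs: r0:5,r1:2,r2:Mul1,r3:Mul2,r4:5
  c6: CDB Add1=3; issue ADD r2<-Add1  regs: r0:5,r1:2,r2:Add1,r3:Mul2,r4:5
  c7: issue ADD r1<-Add2  regs: r0:5,r1:Add2,r2:Add1,r3:Mul2,r4:5
  c8: CDB Mul1=10  regs: r0:5,r1:Add2,r2:Add1,r3:Mul2,r4:5
  c9: CDB Add2=10  regs: r0:5,r1:10,r2:Add1,r3:Mul2,r4:5
  c10: CDB Add1=15  regs: r0:5,r1:10,r2:15,r3:Mul2,r4:5
  c11: CDB Mul2=15  regs: r0:5,r1:10,r2:15,r3:15,r4:5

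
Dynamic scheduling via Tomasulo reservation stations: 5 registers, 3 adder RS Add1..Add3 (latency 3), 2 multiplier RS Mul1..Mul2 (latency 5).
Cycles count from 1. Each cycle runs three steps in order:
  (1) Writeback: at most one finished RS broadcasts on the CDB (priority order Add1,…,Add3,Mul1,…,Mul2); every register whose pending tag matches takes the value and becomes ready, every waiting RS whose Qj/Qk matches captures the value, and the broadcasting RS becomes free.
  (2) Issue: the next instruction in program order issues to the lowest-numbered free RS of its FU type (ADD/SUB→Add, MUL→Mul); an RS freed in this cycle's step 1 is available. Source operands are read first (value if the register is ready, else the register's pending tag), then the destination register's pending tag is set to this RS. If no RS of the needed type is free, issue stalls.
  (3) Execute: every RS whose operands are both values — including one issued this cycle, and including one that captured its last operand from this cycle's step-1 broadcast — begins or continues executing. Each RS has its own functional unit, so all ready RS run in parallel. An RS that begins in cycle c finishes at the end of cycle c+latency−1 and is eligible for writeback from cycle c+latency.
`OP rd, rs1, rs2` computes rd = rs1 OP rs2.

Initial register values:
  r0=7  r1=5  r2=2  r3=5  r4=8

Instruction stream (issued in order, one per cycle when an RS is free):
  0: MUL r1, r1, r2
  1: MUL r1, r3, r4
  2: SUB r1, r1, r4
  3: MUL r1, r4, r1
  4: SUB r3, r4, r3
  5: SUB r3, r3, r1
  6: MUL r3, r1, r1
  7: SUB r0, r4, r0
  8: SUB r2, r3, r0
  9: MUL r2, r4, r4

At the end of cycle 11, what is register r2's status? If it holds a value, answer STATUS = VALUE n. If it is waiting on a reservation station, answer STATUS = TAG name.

STATUS = TAG Add2

c1: issue MUL r1<-Mul1 | r0:7,r1:Mul1,r2:2,r3:5,r4:8
c2: issue MUL r1<-Mul2 | r0:7,r1:Mul2,r2:2,r3:5,r4:8
c3: issue SUB r1<-Add1 | r0:7,r1:Add1,r2:2,r3:5,r4:8
c4: stall | r0:7,r1:Add1,r2:2,r3:5,r4:8
c5: stall | r0:7,r1:Add1,r2:2,r3:5,r4:8
c6: CDB Mul1=10; issue MUL r1<-Mul1 | r0:7,r1:Mul1,r2:2,r3:5,r4:8
c7: CDB Mul2=40; issue SUB r3<-Add2 | r0:7,r1:Mul1,r2:2,r3:Add2,r4:8
c8: issue SUB r3<-Add3 | r0:7,r1:Mul1,r2:2,r3:Add3,r4:8
c9: issue MUL r3<-Mul2 | r0:7,r1:Mul1,r2:2,r3:Mul2,r4:8
c10: CDB Add1=32; issue SUB r0<-Add1 | r0:Add1,r1:Mul1,r2:2,r3:Mul2,r4:8
c11: CDB Add2=3; issue SUB r2<-Add2 | r0:Add1,r1:Mul1,r2:Add2,r3:Mul2,r4:8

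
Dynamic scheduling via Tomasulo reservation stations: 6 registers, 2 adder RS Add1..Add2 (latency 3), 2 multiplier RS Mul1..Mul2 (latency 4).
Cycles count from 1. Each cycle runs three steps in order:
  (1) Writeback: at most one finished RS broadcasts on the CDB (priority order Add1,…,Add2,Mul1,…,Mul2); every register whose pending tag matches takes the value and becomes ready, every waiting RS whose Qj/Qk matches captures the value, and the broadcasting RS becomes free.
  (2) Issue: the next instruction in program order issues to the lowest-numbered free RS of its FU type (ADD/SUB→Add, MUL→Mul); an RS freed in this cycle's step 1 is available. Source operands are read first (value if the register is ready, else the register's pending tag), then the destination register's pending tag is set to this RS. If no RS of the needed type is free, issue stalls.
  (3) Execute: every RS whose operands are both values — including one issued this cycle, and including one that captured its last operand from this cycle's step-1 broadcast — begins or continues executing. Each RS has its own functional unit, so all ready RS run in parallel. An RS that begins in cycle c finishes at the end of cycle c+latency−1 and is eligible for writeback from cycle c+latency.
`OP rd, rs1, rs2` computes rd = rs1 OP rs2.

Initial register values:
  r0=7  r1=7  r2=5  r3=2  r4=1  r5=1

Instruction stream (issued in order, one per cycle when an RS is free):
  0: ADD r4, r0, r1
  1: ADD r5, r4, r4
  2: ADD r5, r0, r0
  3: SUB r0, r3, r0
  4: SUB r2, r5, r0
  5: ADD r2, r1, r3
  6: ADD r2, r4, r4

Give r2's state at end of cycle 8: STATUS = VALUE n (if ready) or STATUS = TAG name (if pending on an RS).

STATUS = TAG Add2

  c1: issue ADD r4<-Add1  regs: r0:7,r1:7,r2:5,r3:2,r4:Add1,r5:1
  c2: issue ADD r5<-Add2  regs: r0:7,r1:7,r2:5,r3:2,r4:Add1,r5:Add2
  c3: stall  regs: r0:7,r1:7,r2:5,r3:2,r4:Add1,r5:Add2
  c4: CDB Add1=14; issue ADD r5<-Add1  regs: r0:7,r1:7,r2:5,r3:2,r4:14,r5:Add1
  c5: stall  regs: r0:7,r1:7,r2:5,r3:2,r4:14,r5:Add1
  c6: stall  regs: r0:7,r1:7,r2:5,r3:2,r4:14,r5:Add1
  c7: CDB Add1=14; issue SUB r0<-Add1  regs: r0:Add1,r1:7,r2:5,r3:2,r4:14,r5:14
  c8: CDB Add2=28; issue SUB r2<-Add2  regs: r0:Add1,r1:7,r2:Add2,r3:2,r4:14,r5:14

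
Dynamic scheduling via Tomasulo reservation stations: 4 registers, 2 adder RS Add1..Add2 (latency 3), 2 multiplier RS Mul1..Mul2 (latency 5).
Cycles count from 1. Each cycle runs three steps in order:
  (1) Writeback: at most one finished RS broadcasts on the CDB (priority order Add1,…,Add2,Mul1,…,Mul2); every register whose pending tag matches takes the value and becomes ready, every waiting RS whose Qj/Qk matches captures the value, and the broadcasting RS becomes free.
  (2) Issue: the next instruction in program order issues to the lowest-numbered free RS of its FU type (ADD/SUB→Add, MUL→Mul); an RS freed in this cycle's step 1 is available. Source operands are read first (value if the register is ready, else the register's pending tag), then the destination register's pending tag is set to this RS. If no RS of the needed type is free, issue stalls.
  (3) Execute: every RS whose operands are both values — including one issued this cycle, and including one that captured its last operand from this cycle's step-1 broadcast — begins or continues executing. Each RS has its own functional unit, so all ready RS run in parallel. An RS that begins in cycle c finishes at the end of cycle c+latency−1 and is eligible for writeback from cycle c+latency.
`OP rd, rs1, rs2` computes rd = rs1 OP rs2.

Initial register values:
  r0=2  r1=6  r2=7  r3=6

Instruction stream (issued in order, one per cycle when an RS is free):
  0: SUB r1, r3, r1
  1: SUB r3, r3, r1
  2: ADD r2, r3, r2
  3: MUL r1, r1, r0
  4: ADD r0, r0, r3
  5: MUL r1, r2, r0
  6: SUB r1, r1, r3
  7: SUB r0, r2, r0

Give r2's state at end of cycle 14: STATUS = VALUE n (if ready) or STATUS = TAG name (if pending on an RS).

STATUS = VALUE 13

c1: issue SUB r1<-Add1 | r0:2,r1:Add1,r2:7,r3:6
c2: issue SUB r3<-Add2 | r0:2,r1:Add1,r2:7,r3:Add2
c3: stall | r0:2,r1:Add1,r2:7,r3:Add2
c4: CDB Add1=0; issue ADD r2<-Add1 | r0:2,r1:0,r2:Add1,r3:Add2
c5: issue MUL r1<-Mul1 | r0:2,r1:Mul1,r2:Add1,r3:Add2
c6: stall | r0:2,r1:Mul1,r2:Add1,r3:Add2
c7: CDB Add2=6; issue ADD r0<-Add2 | r0:Add2,r1:Mul1,r2:Add1,r3:6
c8: issue MUL r1<-Mul2 | r0:Add2,r1:Mul2,r2:Add1,r3:6
c9: stall | r0:Add2,r1:Mul2,r2:Add1,r3:6
c10: CDB Add1=13; issue SUB r1<-Add1 | r0:Add2,r1:Add1,r2:13,r3:6
c11: CDB Add2=8; issue SUB r0<-Add2 | r0:Add2,r1:Add1,r2:13,r3:6
c12: CDB Mul1=0 | r0:Add2,r1:Add1,r2:13,r3:6
c13: - | r0:Add2,r1:Add1,r2:13,r3:6
c14: CDB Add2=5 | r0:5,r1:Add1,r2:13,r3:6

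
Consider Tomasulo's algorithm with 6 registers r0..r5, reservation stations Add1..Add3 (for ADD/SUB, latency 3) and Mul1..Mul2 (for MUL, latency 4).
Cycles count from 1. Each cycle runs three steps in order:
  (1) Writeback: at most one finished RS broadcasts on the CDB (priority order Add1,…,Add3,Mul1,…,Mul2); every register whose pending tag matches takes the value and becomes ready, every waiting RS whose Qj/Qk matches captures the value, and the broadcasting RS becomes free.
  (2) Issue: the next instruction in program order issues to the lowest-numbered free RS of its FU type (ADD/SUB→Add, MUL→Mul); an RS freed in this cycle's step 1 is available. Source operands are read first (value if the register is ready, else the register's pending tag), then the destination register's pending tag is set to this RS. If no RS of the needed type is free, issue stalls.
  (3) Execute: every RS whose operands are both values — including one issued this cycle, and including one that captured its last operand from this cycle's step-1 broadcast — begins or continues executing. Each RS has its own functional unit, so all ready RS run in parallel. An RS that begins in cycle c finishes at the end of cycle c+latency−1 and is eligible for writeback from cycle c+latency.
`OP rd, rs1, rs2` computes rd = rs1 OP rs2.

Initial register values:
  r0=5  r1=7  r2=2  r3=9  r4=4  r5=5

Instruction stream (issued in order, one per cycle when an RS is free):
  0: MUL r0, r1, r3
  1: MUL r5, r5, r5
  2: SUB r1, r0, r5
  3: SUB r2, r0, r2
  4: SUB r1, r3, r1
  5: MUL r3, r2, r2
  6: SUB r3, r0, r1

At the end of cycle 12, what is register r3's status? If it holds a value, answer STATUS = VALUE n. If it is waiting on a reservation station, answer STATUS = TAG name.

  c1: issue MUL r0<-Mul1  regs: r0:Mul1,r1:7,r2:2,r3:9,r4:4,r5:5
  c2: issue MUL r5<-Mul2  regs: r0:Mul1,r1:7,r2:2,r3:9,r4:4,r5:Mul2
  c3: issue SUB r1<-Add1  regs: r0:Mul1,r1:Add1,r2:2,r3:9,r4:4,r5:Mul2
  c4: issue SUB r2<-Add2  regs: r0:Mul1,r1:Add1,r2:Add2,r3:9,r4:4,r5:Mul2
  c5: CDB Mul1=63; issue SUB r1<-Add3  regs: r0:63,r1:Add3,r2:Add2,r3:9,r4:4,r5:Mul2
  c6: CDB Mul2=25; issue MUL r3<-Mul1  regs: r0:63,r1:Add3,r2:Add2,r3:Mul1,r4:4,r5:25
  c7: stall  regs: r0:63,r1:Add3,r2:Add2,r3:Mul1,r4:4,r5:25
  c8: CDB Add2=61; issue SUB r3<-Add2  regs: r0:63,r1:Add3,r2:61,r3:Add2,r4:4,r5:25
  c9: CDB Add1=38  regs: r0:63,r1:Add3,r2:61,r3:Add2,r4:4,r5:25
  c10: -  regs: r0:63,r1:Add3,r2:61,r3:Add2,r4:4,r5:25
  c11: -  regs: r0:63,r1:Add3,r2:61,r3:Add2,r4:4,r5:25
  c12: CDB Add3=-29  regs: r0:63,r1:-29,r2:61,r3:Add2,r4:4,r5:25

STATUS = TAG Add2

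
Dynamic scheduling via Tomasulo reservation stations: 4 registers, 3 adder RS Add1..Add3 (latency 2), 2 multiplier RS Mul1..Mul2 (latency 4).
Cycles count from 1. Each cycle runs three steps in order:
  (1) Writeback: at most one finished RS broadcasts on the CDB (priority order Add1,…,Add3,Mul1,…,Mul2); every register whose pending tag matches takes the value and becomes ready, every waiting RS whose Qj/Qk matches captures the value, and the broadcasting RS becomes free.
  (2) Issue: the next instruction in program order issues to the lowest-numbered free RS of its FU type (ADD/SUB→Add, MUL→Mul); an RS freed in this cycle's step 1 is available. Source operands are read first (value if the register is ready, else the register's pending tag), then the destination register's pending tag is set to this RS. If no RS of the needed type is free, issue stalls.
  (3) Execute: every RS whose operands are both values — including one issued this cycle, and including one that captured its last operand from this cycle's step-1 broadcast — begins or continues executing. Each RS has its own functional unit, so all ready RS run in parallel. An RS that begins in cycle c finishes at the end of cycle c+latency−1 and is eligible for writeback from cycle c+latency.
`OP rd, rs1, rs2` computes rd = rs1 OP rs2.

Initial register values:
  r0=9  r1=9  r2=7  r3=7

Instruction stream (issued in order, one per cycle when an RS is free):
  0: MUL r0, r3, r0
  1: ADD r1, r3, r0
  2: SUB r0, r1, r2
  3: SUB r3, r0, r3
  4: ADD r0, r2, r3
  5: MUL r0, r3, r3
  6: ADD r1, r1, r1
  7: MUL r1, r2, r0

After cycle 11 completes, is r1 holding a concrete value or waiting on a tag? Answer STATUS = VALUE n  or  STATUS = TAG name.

STATUS = TAG Mul2

c1: issue MUL r0<-Mul1 | r0:Mul1,r1:9,r2:7,r3:7
c2: issue ADD r1<-Add1 | r0:Mul1,r1:Add1,r2:7,r3:7
c3: issue SUB r0<-Add2 | r0:Add2,r1:Add1,r2:7,r3:7
c4: issue SUB r3<-Add3 | r0:Add2,r1:Add1,r2:7,r3:Add3
c5: CDB Mul1=63; stall | r0:Add2,r1:Add1,r2:7,r3:Add3
c6: stall | r0:Add2,r1:Add1,r2:7,r3:Add3
c7: CDB Add1=70; issue ADD r0<-Add1 | r0:Add1,r1:70,r2:7,r3:Add3
c8: issue MUL r0<-Mul1 | r0:Mul1,r1:70,r2:7,r3:Add3
c9: CDB Add2=63; issue ADD r1<-Add2 | r0:Mul1,r1:Add2,r2:7,r3:Add3
c10: issue MUL r1<-Mul2 | r0:Mul1,r1:Mul2,r2:7,r3:Add3
c11: CDB Add2=140 | r0:Mul1,r1:Mul2,r2:7,r3:Add3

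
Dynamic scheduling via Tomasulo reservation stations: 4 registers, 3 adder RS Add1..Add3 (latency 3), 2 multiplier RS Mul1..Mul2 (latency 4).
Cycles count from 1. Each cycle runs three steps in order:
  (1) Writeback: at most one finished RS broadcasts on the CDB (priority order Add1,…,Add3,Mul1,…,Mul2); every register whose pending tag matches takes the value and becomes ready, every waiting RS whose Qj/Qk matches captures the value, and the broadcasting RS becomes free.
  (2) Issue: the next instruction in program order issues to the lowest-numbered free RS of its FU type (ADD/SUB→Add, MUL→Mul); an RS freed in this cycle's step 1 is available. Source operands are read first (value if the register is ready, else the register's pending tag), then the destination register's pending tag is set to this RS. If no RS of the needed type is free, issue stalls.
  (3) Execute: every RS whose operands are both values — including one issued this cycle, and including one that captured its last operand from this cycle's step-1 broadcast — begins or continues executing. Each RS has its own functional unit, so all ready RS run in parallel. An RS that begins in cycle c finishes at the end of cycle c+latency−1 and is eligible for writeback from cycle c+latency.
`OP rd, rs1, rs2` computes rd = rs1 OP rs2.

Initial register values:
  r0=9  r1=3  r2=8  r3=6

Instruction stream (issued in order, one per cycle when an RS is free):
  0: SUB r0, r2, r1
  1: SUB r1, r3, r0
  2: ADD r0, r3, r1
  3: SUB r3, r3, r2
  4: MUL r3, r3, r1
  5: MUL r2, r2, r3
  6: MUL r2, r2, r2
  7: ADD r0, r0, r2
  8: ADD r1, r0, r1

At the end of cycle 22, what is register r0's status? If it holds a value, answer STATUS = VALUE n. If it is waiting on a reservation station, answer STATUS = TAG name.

STATUS = TAG Add1

cycle 1: issue SUB r0<-Add1 // r0:Add1,r1:3,r2:8,r3:6
cycle 2: issue SUB r1<-Add2 // r0:Add1,r1:Add2,r2:8,r3:6
cycle 3: issue ADD r0<-Add3 // r0:Add3,r1:Add2,r2:8,r3:6
cycle 4: CDB Add1=5; issue SUB r3<-Add1 // r0:Add3,r1:Add2,r2:8,r3:Add1
cycle 5: issue MUL r3<-Mul1 // r0:Add3,r1:Add2,r2:8,r3:Mul1
cycle 6: issue MUL r2<-Mul2 // r0:Add3,r1:Add2,r2:Mul2,r3:Mul1
cycle 7: CDB Add1=-2; stall // r0:Add3,r1:Add2,r2:Mul2,r3:Mul1
cycle 8: CDB Add2=1; stall // r0:Add3,r1:1,r2:Mul2,r3:Mul1
cycle 9: stall // r0:Add3,r1:1,r2:Mul2,r3:Mul1
cycle 10: stall // r0:Add3,r1:1,r2:Mul2,r3:Mul1
cycle 11: CDB Add3=7; stall // r0:7,r1:1,r2:Mul2,r3:Mul1
cycle 12: CDB Mul1=-2; issue MUL r2<-Mul1 // r0:7,r1:1,r2:Mul1,r3:-2
cycle 13: issue ADD r0<-Add1 // r0:Add1,r1:1,r2:Mul1,r3:-2
cycle 14: issue ADD r1<-Add2 // r0:Add1,r1:Add2,r2:Mul1,r3:-2
cycle 15: - // r0:Add1,r1:Add2,r2:Mul1,r3:-2
cycle 16: CDB Mul2=-16 // r0:Add1,r1:Add2,r2:Mul1,r3:-2
cycle 17: - // r0:Add1,r1:Add2,r2:Mul1,r3:-2
cycle 18: - // r0:Add1,r1:Add2,r2:Mul1,r3:-2
cycle 19: - // r0:Add1,r1:Add2,r2:Mul1,r3:-2
cycle 20: CDB Mul1=256 // r0:Add1,r1:Add2,r2:256,r3:-2
cycle 21: - // r0:Add1,r1:Add2,r2:256,r3:-2
cycle 22: - // r0:Add1,r1:Add2,r2:256,r3:-2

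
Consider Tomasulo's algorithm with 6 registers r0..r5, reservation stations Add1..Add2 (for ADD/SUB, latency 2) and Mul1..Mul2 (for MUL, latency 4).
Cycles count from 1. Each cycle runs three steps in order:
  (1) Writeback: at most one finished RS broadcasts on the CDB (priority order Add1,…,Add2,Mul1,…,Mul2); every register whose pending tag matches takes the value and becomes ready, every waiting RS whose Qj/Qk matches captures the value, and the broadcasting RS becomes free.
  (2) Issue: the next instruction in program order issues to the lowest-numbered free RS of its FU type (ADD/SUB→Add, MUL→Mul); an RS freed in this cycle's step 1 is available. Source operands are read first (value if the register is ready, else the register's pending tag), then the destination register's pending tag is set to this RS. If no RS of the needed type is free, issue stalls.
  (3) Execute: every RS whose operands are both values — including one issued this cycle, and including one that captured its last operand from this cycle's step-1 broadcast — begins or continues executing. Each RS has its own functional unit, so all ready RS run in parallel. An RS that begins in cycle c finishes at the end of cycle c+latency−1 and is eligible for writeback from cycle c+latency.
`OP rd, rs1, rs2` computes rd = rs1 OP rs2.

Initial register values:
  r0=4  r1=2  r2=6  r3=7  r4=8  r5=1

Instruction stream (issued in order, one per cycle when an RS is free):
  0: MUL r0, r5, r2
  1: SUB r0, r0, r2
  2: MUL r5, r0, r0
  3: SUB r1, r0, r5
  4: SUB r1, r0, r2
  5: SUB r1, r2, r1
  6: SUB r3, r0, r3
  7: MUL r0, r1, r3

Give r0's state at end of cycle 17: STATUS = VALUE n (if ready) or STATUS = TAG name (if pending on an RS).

STATUS = VALUE -84

c1: issue MUL r0<-Mul1 | r0:Mul1,r1:2,r2:6,r3:7,r4:8,r5:1
c2: issue SUB r0<-Add1 | r0:Add1,r1:2,r2:6,r3:7,r4:8,r5:1
c3: issue MUL r5<-Mul2 | r0:Add1,r1:2,r2:6,r3:7,r4:8,r5:Mul2
c4: issue SUB r1<-Add2 | r0:Add1,r1:Add2,r2:6,r3:7,r4:8,r5:Mul2
c5: CDB Mul1=6; stall | r0:Add1,r1:Add2,r2:6,r3:7,r4:8,r5:Mul2
c6: stall | r0:Add1,r1:Add2,r2:6,r3:7,r4:8,r5:Mul2
c7: CDB Add1=0; issue SUB r1<-Add1 | r0:0,r1:Add1,r2:6,r3:7,r4:8,r5:Mul2
c8: stall | r0:0,r1:Add1,r2:6,r3:7,r4:8,r5:Mul2
c9: CDB Add1=-6; issue SUB r1<-Add1 | r0:0,r1:Add1,r2:6,r3:7,r4:8,r5:Mul2
c10: stall | r0:0,r1:Add1,r2:6,r3:7,r4:8,r5:Mul2
c11: CDB Add1=12; issue SUB r3<-Add1 | r0:0,r1:12,r2:6,r3:Add1,r4:8,r5:Mul2
c12: CDB Mul2=0; issue MUL r0<-Mul1 | r0:Mul1,r1:12,r2:6,r3:Add1,r4:8,r5:0
c13: CDB Add1=-7 | r0:Mul1,r1:12,r2:6,r3:-7,r4:8,r5:0
c14: CDB Add2=0 | r0:Mul1,r1:12,r2:6,r3:-7,r4:8,r5:0
c15: - | r0:Mul1,r1:12,r2:6,r3:-7,r4:8,r5:0
c16: - | r0:Mul1,r1:12,r2:6,r3:-7,r4:8,r5:0
c17: CDB Mul1=-84 | r0:-84,r1:12,r2:6,r3:-7,r4:8,r5:0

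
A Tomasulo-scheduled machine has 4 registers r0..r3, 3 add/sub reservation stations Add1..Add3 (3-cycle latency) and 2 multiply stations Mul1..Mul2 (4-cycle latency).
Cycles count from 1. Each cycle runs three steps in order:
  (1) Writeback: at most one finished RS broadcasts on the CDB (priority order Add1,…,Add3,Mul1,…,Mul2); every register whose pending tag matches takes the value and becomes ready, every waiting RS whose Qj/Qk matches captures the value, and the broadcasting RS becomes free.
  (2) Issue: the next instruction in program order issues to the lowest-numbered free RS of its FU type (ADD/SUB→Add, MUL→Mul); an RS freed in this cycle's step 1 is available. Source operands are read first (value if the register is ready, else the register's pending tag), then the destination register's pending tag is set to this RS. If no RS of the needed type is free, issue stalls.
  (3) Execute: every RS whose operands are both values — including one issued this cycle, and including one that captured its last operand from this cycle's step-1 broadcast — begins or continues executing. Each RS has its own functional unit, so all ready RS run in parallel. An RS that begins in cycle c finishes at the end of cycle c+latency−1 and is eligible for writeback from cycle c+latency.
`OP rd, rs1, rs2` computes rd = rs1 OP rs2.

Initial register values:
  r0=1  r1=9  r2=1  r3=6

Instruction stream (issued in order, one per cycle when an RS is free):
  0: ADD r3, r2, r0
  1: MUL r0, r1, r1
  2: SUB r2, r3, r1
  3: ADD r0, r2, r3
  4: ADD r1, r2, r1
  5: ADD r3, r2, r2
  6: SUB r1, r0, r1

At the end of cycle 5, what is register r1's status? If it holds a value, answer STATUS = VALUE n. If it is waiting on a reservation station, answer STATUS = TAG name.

STATUS = TAG Add3

  c1: issue ADD r3<-Add1  regs: r0:1,r1:9,r2:1,r3:Add1
  c2: issue MUL r0<-Mul1  regs: r0:Mul1,r1:9,r2:1,r3:Add1
  c3: issue SUB r2<-Add2  regs: r0:Mul1,r1:9,r2:Add2,r3:Add1
  c4: CDB Add1=2; issue ADD r0<-Add1  regs: r0:Add1,r1:9,r2:Add2,r3:2
  c5: issue ADD r1<-Add3  regs: r0:Add1,r1:Add3,r2:Add2,r3:2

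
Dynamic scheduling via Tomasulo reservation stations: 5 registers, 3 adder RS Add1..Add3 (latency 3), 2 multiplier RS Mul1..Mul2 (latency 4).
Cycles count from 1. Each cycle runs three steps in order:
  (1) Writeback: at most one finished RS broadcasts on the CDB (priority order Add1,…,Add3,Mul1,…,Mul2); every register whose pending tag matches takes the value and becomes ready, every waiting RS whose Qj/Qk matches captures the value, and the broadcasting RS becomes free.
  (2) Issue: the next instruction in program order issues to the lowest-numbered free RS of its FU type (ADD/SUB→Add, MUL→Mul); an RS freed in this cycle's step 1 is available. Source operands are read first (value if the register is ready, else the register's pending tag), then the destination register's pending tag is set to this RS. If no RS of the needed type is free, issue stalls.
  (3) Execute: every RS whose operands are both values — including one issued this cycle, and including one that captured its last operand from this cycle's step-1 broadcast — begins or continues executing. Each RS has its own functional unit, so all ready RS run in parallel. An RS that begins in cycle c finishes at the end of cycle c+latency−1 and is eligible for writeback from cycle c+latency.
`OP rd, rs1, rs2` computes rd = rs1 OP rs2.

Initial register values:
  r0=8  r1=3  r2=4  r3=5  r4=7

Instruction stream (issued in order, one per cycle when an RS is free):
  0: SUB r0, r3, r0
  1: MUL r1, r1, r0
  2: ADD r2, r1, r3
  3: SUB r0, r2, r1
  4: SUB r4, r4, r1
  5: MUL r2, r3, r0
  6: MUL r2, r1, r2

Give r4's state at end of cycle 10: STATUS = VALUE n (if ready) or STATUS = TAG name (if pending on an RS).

STATUS = TAG Add3

c1: issue SUB r0<-Add1 | r0:Add1,r1:3,r2:4,r3:5,r4:7
c2: issue MUL r1<-Mul1 | r0:Add1,r1:Mul1,r2:4,r3:5,r4:7
c3: issue ADD r2<-Add2 | r0:Add1,r1:Mul1,r2:Add2,r3:5,r4:7
c4: CDB Add1=-3; issue SUB r0<-Add1 | r0:Add1,r1:Mul1,r2:Add2,r3:5,r4:7
c5: issue SUB r4<-Add3 | r0:Add1,r1:Mul1,r2:Add2,r3:5,r4:Add3
c6: issue MUL r2<-Mul2 | r0:Add1,r1:Mul1,r2:Mul2,r3:5,r4:Add3
c7: stall | r0:Add1,r1:Mul1,r2:Mul2,r3:5,r4:Add3
c8: CDB Mul1=-9; issue MUL r2<-Mul1 | r0:Add1,r1:-9,r2:Mul1,r3:5,r4:Add3
c9: - | r0:Add1,r1:-9,r2:Mul1,r3:5,r4:Add3
c10: - | r0:Add1,r1:-9,r2:Mul1,r3:5,r4:Add3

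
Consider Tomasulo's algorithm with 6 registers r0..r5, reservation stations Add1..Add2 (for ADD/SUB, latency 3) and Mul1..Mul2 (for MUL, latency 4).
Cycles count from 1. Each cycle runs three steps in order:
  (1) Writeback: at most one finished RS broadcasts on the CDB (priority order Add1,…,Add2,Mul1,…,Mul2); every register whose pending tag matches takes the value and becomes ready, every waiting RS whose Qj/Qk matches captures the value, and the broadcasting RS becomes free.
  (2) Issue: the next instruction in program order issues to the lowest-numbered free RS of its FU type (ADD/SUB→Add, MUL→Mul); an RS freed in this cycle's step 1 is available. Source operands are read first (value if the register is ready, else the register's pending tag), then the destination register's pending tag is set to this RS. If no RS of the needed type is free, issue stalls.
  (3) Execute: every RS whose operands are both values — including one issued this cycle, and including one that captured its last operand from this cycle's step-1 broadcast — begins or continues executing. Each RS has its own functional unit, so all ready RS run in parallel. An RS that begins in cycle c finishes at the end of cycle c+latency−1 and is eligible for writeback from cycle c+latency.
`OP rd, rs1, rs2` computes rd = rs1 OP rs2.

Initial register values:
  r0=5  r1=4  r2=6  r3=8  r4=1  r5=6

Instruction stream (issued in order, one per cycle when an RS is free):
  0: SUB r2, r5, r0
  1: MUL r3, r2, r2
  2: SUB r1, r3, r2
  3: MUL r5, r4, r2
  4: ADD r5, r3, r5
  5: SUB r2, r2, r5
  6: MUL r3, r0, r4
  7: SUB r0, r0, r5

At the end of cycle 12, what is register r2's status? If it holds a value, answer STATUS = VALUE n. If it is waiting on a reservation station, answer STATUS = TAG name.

STATUS = TAG Add2

  c1: issue SUB r2<-Add1  regs: r0:5,r1:4,r2:Add1,r3:8,r4:1,r5:6
  c2: issue MUL r3<-Mul1  regs: r0:5,r1:4,r2:Add1,r3:Mul1,r4:1,r5:6
  c3: issue SUB r1<-Add2  regs: r0:5,r1:Add2,r2:Add1,r3:Mul1,r4:1,r5:6
  c4: CDB Add1=1; issue MUL r5<-Mul2  regs: r0:5,r1:Add2,r2:1,r3:Mul1,r4:1,r5:Mul2
  c5: issue ADD r5<-Add1  regs: r0:5,r1:Add2,r2:1,r3:Mul1,r4:1,r5:Add1
  c6: stall  regs: r0:5,r1:Add2,r2:1,r3:Mul1,r4:1,r5:Add1
  c7: stall  regs: r0:5,r1:Add2,r2:1,r3:Mul1,r4:1,r5:Add1
  c8: CDB Mul1=1; stall  regs: r0:5,r1:Add2,r2:1,r3:1,r4:1,r5:Add1
  c9: CDB Mul2=1; stall  regs: r0:5,r1:Add2,r2:1,r3:1,r4:1,r5:Add1
  c10: stall  regs: r0:5,r1:Add2,r2:1,r3:1,r4:1,r5:Add1
  c11: CDB Add2=0; issue SUB r2<-Add2  regs: r0:5,r1:0,r2:Add2,r3:1,r4:1,r5:Add1
  c12: CDB Add1=2; issue MUL r3<-Mul1  regs: r0:5,r1:0,r2:Add2,r3:Mul1,r4:1,r5:2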